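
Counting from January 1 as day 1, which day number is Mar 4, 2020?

64

Days in months before Mar: 31 + 29 = 60.
Plus 4 days into Mar → day 64.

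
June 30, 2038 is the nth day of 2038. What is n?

181

Days in months before June: 31 + 28 + 31 + 30 + 31 = 151.
Plus 30 days into June → day 181.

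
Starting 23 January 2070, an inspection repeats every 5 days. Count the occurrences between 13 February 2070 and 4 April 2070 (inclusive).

10

Occurrences land 5·i days after 23 January 2070 for i = 0, 1, 2, …
13 February 2070 is 21 days after the start; 21 ÷ 5 = 4 remainder 1; since the remainder is 1, round up to i = 5. First occurrence in the window: #6 on 17 February 2070 (5×5 = 25 days in).
4 April 2070 is 71 days after the start; 71 ÷ 5 = 14 remainder 1. Last occurrence in the window: #15 on 3 April 2070.
Occurrences #6 through #15: 10 in total.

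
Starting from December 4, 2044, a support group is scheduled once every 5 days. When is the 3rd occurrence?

The 3rd occurrence is 2 intervals after the first: 2 × 5 = 10 days after December 4, 2044.
10 days later is December 14, 2044.

December 14, 2044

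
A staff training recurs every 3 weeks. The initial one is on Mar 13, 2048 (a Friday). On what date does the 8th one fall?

The 8th occurrence is 7 intervals after the first: 7 × 21 = 147 days after Mar 13, 2048.
Mar has 31 days — 18 days to the end of Mar leaves 129.
Apr has 30 days (99 left).
May has 31 days (68 left).
Jun has 30 days (38 left).
Jul has 31 days (7 left).
7 days into Aug → Aug 7, 2048.

Aug 7, 2048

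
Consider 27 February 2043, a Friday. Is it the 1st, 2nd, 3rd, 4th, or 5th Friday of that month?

4th

Day 27 falls in week ⌈27/7⌉ of the month.
Days 1–7 hold the 1st Friday, 8–14 the 2nd, 15–21 the 3rd, 22–28 the 4th, 29–31 the 5th.
27 is in the range for the 4th.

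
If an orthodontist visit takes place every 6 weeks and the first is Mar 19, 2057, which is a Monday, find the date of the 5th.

The 5th occurrence is 4 intervals after the first: 4 × 42 = 168 days after Mar 19, 2057.
Mar has 31 days — 12 days to the end of Mar leaves 156.
Apr has 30 days (126 left).
May has 31 days (95 left).
Jun has 30 days (65 left).
Jul has 31 days (34 left).
Aug has 31 days (3 left).
3 days into Sep → Sep 3, 2057.

Sep 3, 2057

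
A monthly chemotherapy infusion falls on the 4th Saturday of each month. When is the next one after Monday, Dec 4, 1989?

Dec 1989 starts on a Friday; its first Saturday is the 2nd, so the 4th Saturday is the 23rd — Dec 23, 1989.
Dec 23, 1989 is after Dec 4, 1989, so that is the next one.

Dec 23, 1989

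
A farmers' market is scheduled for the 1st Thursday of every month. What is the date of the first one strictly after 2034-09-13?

2034-10-05

September 2034 starts on a Friday, so its 1st Thursday is 2034-09-07 (6 days in).
That is not after 2034-09-13, so look at October 2034.
October 2034 starts on a Sunday, so its 1st Thursday is 2034-10-05 (4 days in).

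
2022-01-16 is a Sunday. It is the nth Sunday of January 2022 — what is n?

3rd

Day 16 falls in week ⌈16/7⌉ of the month.
Days 1–7 hold the 1st Sunday, 8–14 the 2nd, 15–21 the 3rd, 22–28 the 4th, 29–31 the 5th.
16 is in the range for the 3rd.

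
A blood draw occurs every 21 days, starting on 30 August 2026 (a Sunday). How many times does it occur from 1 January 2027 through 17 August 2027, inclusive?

11

Occurrences land 21·i days after 30 August 2026 for i = 0, 1, 2, …
1 January 2027 is 124 days after the start; 124 ÷ 21 = 5 remainder 19; since the remainder is 19, round up to i = 6. First occurrence in the window: #7 on 3 January 2027 (6×21 = 126 days in).
17 August 2027 is 352 days after the start; 352 ÷ 21 = 16 remainder 16. Last occurrence in the window: #17 on 1 August 2027.
Occurrences #7 through #17: 11 in total.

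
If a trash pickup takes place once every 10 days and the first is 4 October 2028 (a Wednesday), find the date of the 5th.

The 5th occurrence is 4 intervals after the first: 4 × 10 = 40 days after 4 October 2028.
October has 31 days — 27 days to the end of October leaves 13.
13 days into November → 13 November 2028.

13 November 2028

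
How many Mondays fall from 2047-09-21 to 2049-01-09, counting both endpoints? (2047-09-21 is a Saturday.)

68

2047-09-21 is a Saturday; the first Monday on or after it is 2047-09-23 (2 days later).
From 2047-09-23 to 2049-01-09: 99 + 366 + 9 = 474 days (rest of 2047, 2048, to 2049-01-09 in 2049).
474 ÷ 7 = 67 full weeks with remainder 5, so 67 more Mondays after the first → 68.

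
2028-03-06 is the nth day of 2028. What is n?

66

Days in months before March: 31 + 29 = 60.
Plus 6 days into March → day 66.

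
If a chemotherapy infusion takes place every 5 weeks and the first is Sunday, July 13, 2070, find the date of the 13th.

The 13th occurrence is 12 intervals after the first: 12 × 35 = 420 days after July 13, 2070.
July has 31 days — 18 days to the end of July leaves 402.
From end of July to end of 2070 is 153 days (249 left).
January has 31 days (218 left).
February has 28 days (190 left).
March has 31 days (159 left).
April has 30 days (129 left).
May has 31 days (98 left).
June has 30 days (68 left).
July has 31 days (37 left).
August has 31 days (6 left).
6 days into September → September 6, 2071.

September 6, 2071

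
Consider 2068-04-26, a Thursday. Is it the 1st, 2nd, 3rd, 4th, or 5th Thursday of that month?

Day 26 falls in week ⌈26/7⌉ of the month.
Days 1–7 hold the 1st Thursday, 8–14 the 2nd, 15–21 the 3rd, 22–28 the 4th, 29–31 the 5th.
26 is in the range for the 4th.

4th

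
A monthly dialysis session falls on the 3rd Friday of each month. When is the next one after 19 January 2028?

January 2028 starts on a Saturday; its first Friday is the 7th, so the 3rd Friday is the 21st — 21 January 2028.
21 January 2028 is after 19 January 2028, so that is the next one.

21 January 2028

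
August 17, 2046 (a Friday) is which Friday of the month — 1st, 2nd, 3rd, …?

Day 17 falls in week ⌈17/7⌉ of the month.
Days 1–7 hold the 1st Friday, 8–14 the 2nd, 15–21 the 3rd, 22–28 the 4th, 29–31 the 5th.
17 is in the range for the 3rd.

3rd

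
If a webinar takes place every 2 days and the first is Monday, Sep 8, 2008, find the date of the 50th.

The 50th occurrence is 49 intervals after the first: 49 × 2 = 98 days after Sep 8, 2008.
Sep has 30 days — 22 days to the end of Sep leaves 76.
Oct has 31 days (45 left).
Nov has 30 days (15 left).
15 days into Dec → Dec 15, 2008.

Dec 15, 2008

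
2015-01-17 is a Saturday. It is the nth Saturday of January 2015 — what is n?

Day 17 falls in week ⌈17/7⌉ of the month.
Days 1–7 hold the 1st Saturday, 8–14 the 2nd, 15–21 the 3rd, 22–28 the 4th, 29–31 the 5th.
17 is in the range for the 3rd.

3rd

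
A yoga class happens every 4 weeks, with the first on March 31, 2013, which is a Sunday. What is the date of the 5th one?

The 5th occurrence is 4 intervals after the first: 4 × 28 = 112 days after March 31, 2013.
March has 31 days — 0 days to the end of March leaves 112.
April has 30 days (82 left).
May has 31 days (51 left).
June has 30 days (21 left).
21 days into July → July 21, 2013.

July 21, 2013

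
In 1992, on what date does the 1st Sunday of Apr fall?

Apr 5, 1992

The first Sunday of Apr 1992 is Apr 5.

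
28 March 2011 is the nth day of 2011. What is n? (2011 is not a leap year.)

87

Days in months before March: 31 + 28 = 59.
Plus 28 days into March → day 87.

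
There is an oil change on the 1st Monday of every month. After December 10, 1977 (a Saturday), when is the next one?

December 1977 starts on a Thursday, so its 1st Monday is December 5, 1977 (4 days in).
That is not after December 10, 1977, so look at January 1978.
January 1978 starts on a Sunday, so its 1st Monday is January 2, 1978 (1 day in).

January 2, 1978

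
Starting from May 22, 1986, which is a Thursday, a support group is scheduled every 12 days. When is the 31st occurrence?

The 31st occurrence is 30 intervals after the first: 30 × 12 = 360 days after May 22, 1986.
May has 31 days — 9 days to the end of May leaves 351.
Jun has 30 days (321 left).
Jul has 31 days (290 left).
Aug has 31 days (259 left).
Sep has 30 days (229 left).
Oct has 31 days (198 left).
Nov has 30 days (168 left).
Dec has 31 days (137 left).
Jan has 31 days (106 left).
Feb has 28 days (78 left).
Mar has 31 days (47 left).
Apr has 30 days (17 left).
17 days into May → May 17, 1987.

May 17, 1987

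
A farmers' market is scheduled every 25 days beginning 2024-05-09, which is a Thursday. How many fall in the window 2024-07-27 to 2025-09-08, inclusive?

Occurrences land 25·i days after 2024-05-09 for i = 0, 1, 2, …
2024-07-27 is 79 days after the start; 79 ÷ 25 = 3 remainder 4; since the remainder is 4, round up to i = 4. First occurrence in the window: #5 on 2024-08-17 (4×25 = 100 days in).
2025-09-08 is 487 days after the start; 487 ÷ 25 = 19 remainder 12. Last occurrence in the window: #20 on 2025-08-27.
Occurrences #5 through #20: 16 in total.

16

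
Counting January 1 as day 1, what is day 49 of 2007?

2007-02-18

January has 31 days (49 − 31 = 18 remain).
18 into February → February 18.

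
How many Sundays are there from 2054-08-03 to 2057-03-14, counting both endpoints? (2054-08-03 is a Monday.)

2054-08-03 is a Monday; the first Sunday on or after it is 2054-08-09 (6 days later).
From 2054-08-09 to 2057-03-14: 144 + 365 + 366 + 73 = 948 days (rest of 2054, 2055, 2056, to 2057-03-14 in 2057).
948 ÷ 7 = 135 full weeks with remainder 3, so 135 more Sundays after the first → 136.

136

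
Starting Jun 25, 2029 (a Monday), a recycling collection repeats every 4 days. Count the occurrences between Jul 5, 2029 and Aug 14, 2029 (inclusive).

Occurrences land 4·i days after Jun 25, 2029 for i = 0, 1, 2, …
Jul 5, 2029 is 10 days after the start; 10 ÷ 4 = 2 remainder 2; since the remainder is 2, round up to i = 3. First occurrence in the window: #4 on Jul 7, 2029 (3×4 = 12 days in).
Aug 14, 2029 is 50 days after the start; 50 ÷ 4 = 12 remainder 2. Last occurrence in the window: #13 on Aug 12, 2029.
Occurrences #4 through #13: 10 in total.

10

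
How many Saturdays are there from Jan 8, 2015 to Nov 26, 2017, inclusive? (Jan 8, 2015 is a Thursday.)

Jan 8, 2015 is a Thursday; the first Saturday on or after it is Jan 10, 2015 (2 days later).
From Jan 10, 2015 to Nov 26, 2017: 355 + 366 + 330 = 1051 days (rest of 2015, 2016, to Nov 26, 2017 in 2017).
1051 ÷ 7 = 150 full weeks with remainder 1, so 150 more Saturdays after the first → 151.

151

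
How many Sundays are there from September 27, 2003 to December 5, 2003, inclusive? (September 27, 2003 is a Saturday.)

10

September 27, 2003 is a Saturday; the first Sunday on or after it is September 28, 2003 (1 day later).
From September 28, 2003 to December 5, 2003: 2 + 31 + 30 + 5 = 68 days (rest of September, October, November, December).
68 ÷ 7 = 9 full weeks with remainder 5, so 9 more Sundays after the first → 10.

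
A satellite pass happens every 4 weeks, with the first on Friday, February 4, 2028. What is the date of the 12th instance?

December 8, 2028

The 12th occurrence is 11 intervals after the first: 11 × 28 = 308 days after February 4, 2028.
February has 29 days — 25 days to the end of February leaves 283.
March has 31 days (252 left).
April has 30 days (222 left).
May has 31 days (191 left).
June has 30 days (161 left).
July has 31 days (130 left).
August has 31 days (99 left).
September has 30 days (69 left).
October has 31 days (38 left).
November has 30 days (8 left).
8 days into December → December 8, 2028.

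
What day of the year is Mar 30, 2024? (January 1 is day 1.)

Days in months before Mar: 31 + 29 = 60.
Plus 30 days into Mar → day 90.

90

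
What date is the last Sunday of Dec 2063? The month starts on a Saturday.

Dec 2063 begins on a Saturday, so the first Sunday is Dec 2 (1 day later).
Dec 2063 has 31 days. Adding weeks: 2, 9, 16, 23, 30 — the last one ≤ 31 is the 30th.

Dec 30, 2063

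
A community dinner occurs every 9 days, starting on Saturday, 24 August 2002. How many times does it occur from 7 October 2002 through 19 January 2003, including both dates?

Occurrences land 9·i days after 24 August 2002 for i = 0, 1, 2, …
7 October 2002 is 44 days after the start; 44 ÷ 9 = 4 remainder 8; since the remainder is 8, round up to i = 5. First occurrence in the window: #6 on 8 October 2002 (5×9 = 45 days in).
19 January 2003 is 148 days after the start; 148 ÷ 9 = 16 remainder 4. Last occurrence in the window: #17 on 15 January 2003.
Occurrences #6 through #17: 12 in total.

12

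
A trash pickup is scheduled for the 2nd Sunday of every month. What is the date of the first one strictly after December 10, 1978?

December 1978 starts on a Friday; its first Sunday is the 3rd, so the 2nd Sunday is the 10th — December 10, 1978.
That is not after December 10, 1978, so look at January 1979.
January 1979 starts on a Monday; its first Sunday is the 7th, so the 2nd Sunday is the 14th — January 14, 1979.

January 14, 1979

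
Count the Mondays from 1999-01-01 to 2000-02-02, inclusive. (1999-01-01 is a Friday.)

1999-01-01 is a Friday; the first Monday on or after it is 1999-01-04 (3 days later).
From 1999-01-04 to 2000-02-02: 361 + 33 = 394 days (rest of 1999, to 2000-02-02 in 2000).
394 ÷ 7 = 56 full weeks with remainder 2, so 56 more Mondays after the first → 57.

57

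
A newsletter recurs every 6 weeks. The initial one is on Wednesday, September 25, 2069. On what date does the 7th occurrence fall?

The 7th occurrence is 6 intervals after the first: 6 × 42 = 252 days after September 25, 2069.
September has 30 days — 5 days to the end of September leaves 247.
October has 31 days (216 left).
November has 30 days (186 left).
December has 31 days (155 left).
January has 31 days (124 left).
February has 28 days (96 left).
March has 31 days (65 left).
April has 30 days (35 left).
May has 31 days (4 left).
4 days into June → June 4, 2070.

June 4, 2070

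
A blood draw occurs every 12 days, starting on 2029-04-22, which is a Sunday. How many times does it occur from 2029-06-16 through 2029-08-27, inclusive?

Occurrences land 12·i days after 2029-04-22 for i = 0, 1, 2, …
2029-06-16 is 55 days after the start; 55 ÷ 12 = 4 remainder 7; since the remainder is 7, round up to i = 5. First occurrence in the window: #6 on 2029-06-21 (5×12 = 60 days in).
2029-08-27 is 127 days after the start; 127 ÷ 12 = 10 remainder 7. Last occurrence in the window: #11 on 2029-08-20.
Occurrences #6 through #11: 6 in total.

6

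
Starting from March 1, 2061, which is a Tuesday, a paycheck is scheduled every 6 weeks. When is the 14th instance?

The 14th occurrence is 13 intervals after the first: 13 × 42 = 546 days after March 1, 2061.
March has 31 days — 30 days to the end of March leaves 516.
From end of March to end of 2061 is 275 days (241 left).
January has 31 days (210 left).
February has 28 days (182 left).
March has 31 days (151 left).
April has 30 days (121 left).
May has 31 days (90 left).
June has 30 days (60 left).
July has 31 days (29 left).
29 days into August → August 29, 2062.

August 29, 2062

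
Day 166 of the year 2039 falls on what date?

2039-06-15

January has 31 days (166 − 31 = 135 remain).
February has 28 days (135 − 28 = 107 remain).
March has 31 days (107 − 31 = 76 remain).
April has 30 days (76 − 30 = 46 remain).
May has 31 days (46 − 31 = 15 remain).
15 into June → June 15.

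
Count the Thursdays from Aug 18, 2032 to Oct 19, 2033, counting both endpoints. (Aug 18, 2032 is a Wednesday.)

61

Aug 18, 2032 is a Wednesday; the first Thursday on or after it is Aug 19, 2032 (1 day later).
From Aug 19, 2032 to Oct 19, 2033: 134 + 292 = 426 days (rest of 2032, to Oct 19, 2033 in 2033).
426 ÷ 7 = 60 full weeks with remainder 6, so 60 more Thursdays after the first → 61.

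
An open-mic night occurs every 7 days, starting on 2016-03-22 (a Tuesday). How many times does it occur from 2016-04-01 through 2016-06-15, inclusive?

Occurrences land 7·i days after 2016-03-22 for i = 0, 1, 2, …
2016-04-01 is 10 days after the start; 10 ÷ 7 = 1 remainder 3; since the remainder is 3, round up to i = 2. First occurrence in the window: #3 on 2016-04-05 (2×7 = 14 days in).
2016-06-15 is 85 days after the start; 85 ÷ 7 = 12 remainder 1. Last occurrence in the window: #13 on 2016-06-14.
Occurrences #3 through #13: 11 in total.

11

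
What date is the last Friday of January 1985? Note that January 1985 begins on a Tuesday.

January 1985 begins on a Tuesday, so the first Friday is January 4 (3 days later).
January 1985 has 31 days. Adding weeks: 4, 11, 18, 25 — the last one ≤ 31 is the 25th.

25 January 1985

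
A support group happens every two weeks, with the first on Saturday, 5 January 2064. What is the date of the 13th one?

21 June 2064

The 13th occurrence is 12 intervals after the first: 12 × 14 = 168 days after 5 January 2064.
January has 31 days — 26 days to the end of January leaves 142.
February has 29 days (113 left).
March has 31 days (82 left).
April has 30 days (52 left).
May has 31 days (21 left).
21 days into June → 21 June 2064.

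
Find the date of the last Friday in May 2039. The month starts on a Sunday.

27 May 2039

May 2039 begins on a Sunday, so the first Friday is May 6 (5 days later).
May 2039 has 31 days. Adding weeks: 6, 13, 20, 27 — the last one ≤ 31 is the 27th.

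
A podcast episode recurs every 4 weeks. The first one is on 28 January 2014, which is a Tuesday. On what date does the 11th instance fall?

The 11th occurrence is 10 intervals after the first: 10 × 28 = 280 days after 28 January 2014.
January has 31 days — 3 days to the end of January leaves 277.
February has 28 days (249 left).
March has 31 days (218 left).
April has 30 days (188 left).
May has 31 days (157 left).
June has 30 days (127 left).
July has 31 days (96 left).
August has 31 days (65 left).
September has 30 days (35 left).
October has 31 days (4 left).
4 days into November → 4 November 2014.

4 November 2014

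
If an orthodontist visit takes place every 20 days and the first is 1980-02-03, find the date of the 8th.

The 8th occurrence is 7 intervals after the first: 7 × 20 = 140 days after 1980-02-03.
February has 29 days — 26 days to the end of February leaves 114.
March has 31 days (83 left).
April has 30 days (53 left).
May has 31 days (22 left).
22 days into June → 1980-06-22.

1980-06-22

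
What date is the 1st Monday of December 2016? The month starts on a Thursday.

December 5, 2016

December 2016 begins on a Thursday, so the first Monday is December 5 (4 days later).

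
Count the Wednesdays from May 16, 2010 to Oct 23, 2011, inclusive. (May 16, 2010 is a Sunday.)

May 16, 2010 is a Sunday; the first Wednesday on or after it is May 19, 2010 (3 days later).
From May 19, 2010 to Oct 23, 2011: 226 + 296 = 522 days (rest of 2010, to Oct 23, 2011 in 2011).
522 ÷ 7 = 74 full weeks with remainder 4, so 74 more Wednesdays after the first → 75.

75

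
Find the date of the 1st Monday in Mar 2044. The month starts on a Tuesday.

Mar 7, 2044

Mar 2044 begins on a Tuesday, so the first Monday is Mar 7 (6 days later).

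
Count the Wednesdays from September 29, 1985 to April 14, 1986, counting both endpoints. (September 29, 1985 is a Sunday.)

September 29, 1985 is a Sunday; the first Wednesday on or after it is October 2, 1985 (3 days later).
From October 2, 1985 to April 14, 1986: 29 + 30 + 31 + 31 + 28 + 31 + 14 = 194 days (rest of October, November, December, January, February, March, April).
194 ÷ 7 = 27 full weeks with remainder 5, so 27 more Wednesdays after the first → 28.

28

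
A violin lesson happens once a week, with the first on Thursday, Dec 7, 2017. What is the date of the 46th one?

The 46th occurrence is 45 intervals after the first: 45 × 7 = 315 days after Dec 7, 2017.
Dec has 31 days — 24 days to the end of Dec leaves 291.
Jan has 31 days (260 left).
Feb has 28 days (232 left).
Mar has 31 days (201 left).
Apr has 30 days (171 left).
May has 31 days (140 left).
Jun has 30 days (110 left).
Jul has 31 days (79 left).
Aug has 31 days (48 left).
Sep has 30 days (18 left).
18 days into Oct → Oct 18, 2018.

Oct 18, 2018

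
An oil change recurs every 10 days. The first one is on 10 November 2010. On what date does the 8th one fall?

19 January 2011

The 8th occurrence is 7 intervals after the first: 7 × 10 = 70 days after 10 November 2010.
November has 30 days — 20 days to the end of November leaves 50.
December has 31 days (19 left).
19 days into January → 19 January 2011.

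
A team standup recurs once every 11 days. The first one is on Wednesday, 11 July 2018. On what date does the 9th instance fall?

7 October 2018

The 9th occurrence is 8 intervals after the first: 8 × 11 = 88 days after 11 July 2018.
July has 31 days — 20 days to the end of July leaves 68.
August has 31 days (37 left).
September has 30 days (7 left).
7 days into October → 7 October 2018.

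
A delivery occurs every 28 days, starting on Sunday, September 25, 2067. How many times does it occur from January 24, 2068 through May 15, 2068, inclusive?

4

Occurrences land 28·i days after September 25, 2067 for i = 0, 1, 2, …
January 24, 2068 is 121 days after the start; 121 ÷ 28 = 4 remainder 9; since the remainder is 9, round up to i = 5. First occurrence in the window: #6 on February 12, 2068 (5×28 = 140 days in).
May 15, 2068 is 233 days after the start; 233 ÷ 28 = 8 remainder 9. Last occurrence in the window: #9 on May 6, 2068.
Occurrences #6 through #9: 4 in total.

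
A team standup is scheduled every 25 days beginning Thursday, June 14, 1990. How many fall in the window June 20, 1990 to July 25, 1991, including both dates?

Occurrences land 25·i days after June 14, 1990 for i = 0, 1, 2, …
June 20, 1990 is 6 days after the start; 6 ÷ 25 = 0 remainder 6; since the remainder is 6, round up to i = 1. First occurrence in the window: #2 on July 9, 1990 (1×25 = 25 days in).
July 25, 1991 is 406 days after the start; 406 ÷ 25 = 16 remainder 6. Last occurrence in the window: #17 on July 19, 1991.
Occurrences #2 through #17: 16 in total.

16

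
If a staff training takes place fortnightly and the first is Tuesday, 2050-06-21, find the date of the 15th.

2051-01-03

The 15th occurrence is 14 intervals after the first: 14 × 14 = 196 days after 2050-06-21.
June has 30 days — 9 days to the end of June leaves 187.
July has 31 days (156 left).
August has 31 days (125 left).
September has 30 days (95 left).
October has 31 days (64 left).
November has 30 days (34 left).
December has 31 days (3 left).
3 days into January → 2051-01-03.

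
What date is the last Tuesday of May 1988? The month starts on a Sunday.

31 May 1988

May 1988 begins on a Sunday, so the first Tuesday is May 3 (2 days later).
May 1988 has 31 days. Adding weeks: 3, 10, 17, 24, 31 — the last one ≤ 31 is the 31st.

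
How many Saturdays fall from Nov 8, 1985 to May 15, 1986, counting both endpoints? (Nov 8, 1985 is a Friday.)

27

Nov 8, 1985 is a Friday; the first Saturday on or after it is Nov 9, 1985 (1 day later).
From Nov 9, 1985 to May 15, 1986: 21 + 31 + 31 + 28 + 31 + 30 + 15 = 187 days (rest of Nov, Dec, Jan, Feb, Mar, Apr, May).
187 ÷ 7 = 26 full weeks with remainder 5, so 26 more Saturdays after the first → 27.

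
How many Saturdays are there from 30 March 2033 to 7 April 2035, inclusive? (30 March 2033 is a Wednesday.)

106

30 March 2033 is a Wednesday; the first Saturday on or after it is 2 April 2033 (3 days later).
From 2 April 2033 to 7 April 2035: 273 + 365 + 97 = 735 days (rest of 2033, 2034, to 7 April 2035 in 2035).
735 ÷ 7 = 105 full weeks with remainder 0, so 105 more Saturdays after the first → 106.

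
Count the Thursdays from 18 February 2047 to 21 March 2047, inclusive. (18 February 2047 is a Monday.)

5

18 February 2047 is a Monday; the first Thursday on or after it is 21 February 2047 (3 days later).
From 21 February 2047 to 21 March 2047: 7 + 21 = 28 days (rest of February, March).
28 ÷ 7 = 4 full weeks with remainder 0, so 4 more Thursdays after the first → 5.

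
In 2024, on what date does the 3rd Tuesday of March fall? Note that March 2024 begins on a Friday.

2024-03-19

March 2024 begins on a Friday, so the first Tuesday is March 5 (4 days later).
The 3rd Tuesday is 2 weeks later: 5 + 14 = 19.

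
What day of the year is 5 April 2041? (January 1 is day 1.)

95

Days in months before April: 31 + 28 + 31 = 90.
Plus 5 days into April → day 95.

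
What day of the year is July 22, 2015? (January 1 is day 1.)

203

Days in months before July: 31 + 28 + 31 + 30 + 31 + 30 = 181.
Plus 22 days into July → day 203.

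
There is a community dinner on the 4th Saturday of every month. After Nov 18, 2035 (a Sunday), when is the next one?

Nov 24, 2035

Nov 2035 starts on a Thursday; its first Saturday is the 3rd, so the 4th Saturday is the 24th — Nov 24, 2035.
Nov 24, 2035 is after Nov 18, 2035, so that is the next one.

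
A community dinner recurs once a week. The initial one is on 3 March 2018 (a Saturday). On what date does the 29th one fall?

The 29th occurrence is 28 intervals after the first: 28 × 7 = 196 days after 3 March 2018.
March has 31 days — 28 days to the end of March leaves 168.
April has 30 days (138 left).
May has 31 days (107 left).
June has 30 days (77 left).
July has 31 days (46 left).
August has 31 days (15 left).
15 days into September → 15 September 2018.

15 September 2018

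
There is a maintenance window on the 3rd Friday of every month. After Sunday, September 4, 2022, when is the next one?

September 16, 2022

September 2022 starts on a Thursday; its first Friday is the 2nd, so the 3rd Friday is the 16th — September 16, 2022.
September 16, 2022 is after September 4, 2022, so that is the next one.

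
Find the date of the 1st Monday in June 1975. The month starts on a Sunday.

June 2, 1975

June 1975 begins on a Sunday, so the first Monday is June 2 (1 day later).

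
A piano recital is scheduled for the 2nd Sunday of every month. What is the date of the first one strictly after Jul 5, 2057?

Jul 8, 2057

Jul 2057 starts on a Sunday; its first Sunday is the 1st, so the 2nd Sunday is the 8th — Jul 8, 2057.
Jul 8, 2057 is after Jul 5, 2057, so that is the next one.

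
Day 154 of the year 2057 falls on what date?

Jun 3, 2057

Jan has 31 days (154 − 31 = 123 remain).
Feb has 28 days (123 − 28 = 95 remain).
Mar has 31 days (95 − 31 = 64 remain).
Apr has 30 days (64 − 30 = 34 remain).
May has 31 days (34 − 31 = 3 remain).
3 into Jun → Jun 3.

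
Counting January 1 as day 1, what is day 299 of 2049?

2049-10-26

January has 31 days (299 − 31 = 268 remain).
February has 28 days (268 − 28 = 240 remain).
March has 31 days (240 − 31 = 209 remain).
April has 30 days (209 − 30 = 179 remain).
May has 31 days (179 − 31 = 148 remain).
June has 30 days (148 − 30 = 118 remain).
July has 31 days (118 − 31 = 87 remain).
August has 31 days (87 − 31 = 56 remain).
September has 30 days (56 − 30 = 26 remain).
26 into October → October 26.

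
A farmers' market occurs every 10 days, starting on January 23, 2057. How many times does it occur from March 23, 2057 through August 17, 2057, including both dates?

Occurrences land 10·i days after January 23, 2057 for i = 0, 1, 2, …
March 23, 2057 is 59 days after the start; 59 ÷ 10 = 5 remainder 9; since the remainder is 9, round up to i = 6. First occurrence in the window: #7 on March 24, 2057 (6×10 = 60 days in).
August 17, 2057 is 206 days after the start; 206 ÷ 10 = 20 remainder 6. Last occurrence in the window: #21 on August 11, 2057.
Occurrences #7 through #21: 15 in total.

15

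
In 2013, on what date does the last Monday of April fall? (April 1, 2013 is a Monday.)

29 April 2013

April 2013 begins on a Monday, so the first Monday is April 1.
April 2013 has 30 days. Adding weeks: 1, 8, 15, 22, 29 — the last one ≤ 30 is the 29th.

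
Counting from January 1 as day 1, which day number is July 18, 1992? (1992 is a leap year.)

200

Days in months before July: 31 + 29 + 31 + 30 + 31 + 30 = 182.
Plus 18 days into July → day 200.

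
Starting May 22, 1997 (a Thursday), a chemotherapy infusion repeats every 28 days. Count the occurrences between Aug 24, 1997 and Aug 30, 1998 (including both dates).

13

Occurrences land 28·i days after May 22, 1997 for i = 0, 1, 2, …
Aug 24, 1997 is 94 days after the start; 94 ÷ 28 = 3 remainder 10; since the remainder is 10, round up to i = 4. First occurrence in the window: #5 on Sep 11, 1997 (4×28 = 112 days in).
Aug 30, 1998 is 465 days after the start; 465 ÷ 28 = 16 remainder 17. Last occurrence in the window: #17 on Aug 13, 1998.
Occurrences #5 through #17: 13 in total.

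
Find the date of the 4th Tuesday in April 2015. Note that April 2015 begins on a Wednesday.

28 April 2015

April 2015 begins on a Wednesday, so the first Tuesday is April 7 (6 days later).
The 4th Tuesday is 3 weeks later: 7 + 21 = 28.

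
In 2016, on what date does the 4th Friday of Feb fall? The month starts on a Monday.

Feb 2016 begins on a Monday, so the first Friday is Feb 5 (4 days later).
The 4th Friday is 3 weeks later: 5 + 21 = 26.

Feb 26, 2016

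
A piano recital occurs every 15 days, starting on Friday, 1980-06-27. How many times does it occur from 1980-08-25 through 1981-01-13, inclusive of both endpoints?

10

Occurrences land 15·i days after 1980-06-27 for i = 0, 1, 2, …
1980-08-25 is 59 days after the start; 59 ÷ 15 = 3 remainder 14; since the remainder is 14, round up to i = 4. First occurrence in the window: #5 on 1980-08-26 (4×15 = 60 days in).
1981-01-13 is 200 days after the start; 200 ÷ 15 = 13 remainder 5. Last occurrence in the window: #14 on 1981-01-08.
Occurrences #5 through #14: 10 in total.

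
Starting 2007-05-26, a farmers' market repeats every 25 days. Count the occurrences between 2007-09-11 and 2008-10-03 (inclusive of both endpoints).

15

Occurrences land 25·i days after 2007-05-26 for i = 0, 1, 2, …
2007-09-11 is 108 days after the start; 108 ÷ 25 = 4 remainder 8; since the remainder is 8, round up to i = 5. First occurrence in the window: #6 on 2007-09-28 (5×25 = 125 days in).
2008-10-03 is 496 days after the start; 496 ÷ 25 = 19 remainder 21. Last occurrence in the window: #20 on 2008-09-12.
Occurrences #6 through #20: 15 in total.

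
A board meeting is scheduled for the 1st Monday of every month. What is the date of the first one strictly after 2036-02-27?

February 2036 starts on a Friday, so its 1st Monday is 2036-02-04 (3 days in).
That is not after 2036-02-27, so look at March 2036.
March 2036 starts on a Saturday, so its 1st Monday is 2036-03-03 (2 days in).

2036-03-03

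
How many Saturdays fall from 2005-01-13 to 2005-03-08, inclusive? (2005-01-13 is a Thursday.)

2005-01-13 is a Thursday; the first Saturday on or after it is 2005-01-15 (2 days later).
From 2005-01-15 to 2005-03-08: 16 + 28 + 8 = 52 days (rest of January, February, March).
52 ÷ 7 = 7 full weeks with remainder 3, so 7 more Saturdays after the first → 8.

8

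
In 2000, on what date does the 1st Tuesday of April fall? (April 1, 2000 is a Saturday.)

April 2000 begins on a Saturday, so the first Tuesday is April 4 (3 days later).

April 4, 2000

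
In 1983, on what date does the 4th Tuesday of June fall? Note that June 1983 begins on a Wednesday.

June 1983 begins on a Wednesday, so the first Tuesday is June 7 (6 days later).
The 4th Tuesday is 3 weeks later: 7 + 21 = 28.

June 28, 1983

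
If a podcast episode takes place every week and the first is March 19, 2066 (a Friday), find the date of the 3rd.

The 3rd occurrence is 2 intervals after the first: 2 × 7 = 14 days after March 19, 2066.
March has 31 days — 12 days to the end of March leaves 2.
2 days into April → April 2, 2066.

April 2, 2066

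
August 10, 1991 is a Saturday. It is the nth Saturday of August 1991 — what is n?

2nd

Day 10 falls in week ⌈10/7⌉ of the month.
Days 1–7 hold the 1st Saturday, 8–14 the 2nd, 15–21 the 3rd, 22–28 the 4th, 29–31 the 5th.
10 is in the range for the 2nd.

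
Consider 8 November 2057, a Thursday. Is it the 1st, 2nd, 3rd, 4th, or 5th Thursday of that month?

Day 8 falls in week ⌈8/7⌉ of the month.
Days 1–7 hold the 1st Thursday, 8–14 the 2nd, 15–21 the 3rd, 22–28 the 4th, 29–31 the 5th.
8 is in the range for the 2nd.

2nd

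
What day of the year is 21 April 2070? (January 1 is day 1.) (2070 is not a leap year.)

Days in months before April: 31 + 28 + 31 = 90.
Plus 21 days into April → day 111.

111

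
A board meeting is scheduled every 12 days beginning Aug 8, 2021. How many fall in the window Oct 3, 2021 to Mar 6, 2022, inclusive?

13

Occurrences land 12·i days after Aug 8, 2021 for i = 0, 1, 2, …
Oct 3, 2021 is 56 days after the start; 56 ÷ 12 = 4 remainder 8; since the remainder is 8, round up to i = 5. First occurrence in the window: #6 on Oct 7, 2021 (5×12 = 60 days in).
Mar 6, 2022 is 210 days after the start; 210 ÷ 12 = 17 remainder 6. Last occurrence in the window: #18 on Feb 28, 2022.
Occurrences #6 through #18: 13 in total.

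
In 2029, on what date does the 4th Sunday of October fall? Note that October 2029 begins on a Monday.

October 2029 begins on a Monday, so the first Sunday is October 7 (6 days later).
The 4th Sunday is 3 weeks later: 7 + 21 = 28.

October 28, 2029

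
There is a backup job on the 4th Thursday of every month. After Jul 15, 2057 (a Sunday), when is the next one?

Jul 2057 starts on a Sunday; its first Thursday is the 5th, so the 4th Thursday is the 26th — Jul 26, 2057.
Jul 26, 2057 is after Jul 15, 2057, so that is the next one.

Jul 26, 2057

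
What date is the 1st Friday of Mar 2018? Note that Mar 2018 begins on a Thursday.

Mar 2018 begins on a Thursday, so the first Friday is Mar 2 (1 day later).

Mar 2, 2018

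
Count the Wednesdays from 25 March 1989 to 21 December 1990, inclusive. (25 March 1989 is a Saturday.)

91

25 March 1989 is a Saturday; the first Wednesday on or after it is 29 March 1989 (4 days later).
From 29 March 1989 to 21 December 1990: 277 + 355 = 632 days (rest of 1989, to 21 December 1990 in 1990).
632 ÷ 7 = 90 full weeks with remainder 2, so 90 more Wednesdays after the first → 91.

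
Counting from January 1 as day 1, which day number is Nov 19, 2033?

323

Days in months before Nov: 31 + 28 + 31 + 30 + 31 + 30 + 31 + 31 + 30 + 31 = 304.
Plus 19 days into Nov → day 323.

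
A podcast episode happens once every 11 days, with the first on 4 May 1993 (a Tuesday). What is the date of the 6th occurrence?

28 June 1993

The 6th occurrence is 5 intervals after the first: 5 × 11 = 55 days after 4 May 1993.
May has 31 days — 27 days to the end of May leaves 28.
28 days into June → 28 June 1993.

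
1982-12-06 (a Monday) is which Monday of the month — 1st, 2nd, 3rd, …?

1st

Day 6 falls in week ⌈6/7⌉ of the month.
Days 1–7 hold the 1st Monday, 8–14 the 2nd, 15–21 the 3rd, 22–28 the 4th, 29–31 the 5th.
6 is in the range for the 1st.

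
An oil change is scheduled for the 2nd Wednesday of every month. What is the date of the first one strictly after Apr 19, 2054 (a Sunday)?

May 13, 2054

Apr 2054 starts on a Wednesday; its first Wednesday is the 1st, so the 2nd Wednesday is the 8th — Apr 8, 2054.
That is not after Apr 19, 2054, so look at May 2054.
May 2054 starts on a Friday; its first Wednesday is the 6th, so the 2nd Wednesday is the 13th — May 13, 2054.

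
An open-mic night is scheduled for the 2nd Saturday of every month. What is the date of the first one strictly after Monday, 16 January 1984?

January 1984 starts on a Sunday; its first Saturday is the 7th, so the 2nd Saturday is the 14th — 14 January 1984.
That is not after 16 January 1984, so look at February 1984.
February 1984 starts on a Wednesday; its first Saturday is the 4th, so the 2nd Saturday is the 11th — 11 February 1984.

11 February 1984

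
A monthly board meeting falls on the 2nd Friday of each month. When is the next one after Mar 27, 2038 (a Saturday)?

Mar 2038 starts on a Monday; its first Friday is the 5th, so the 2nd Friday is the 12th — Mar 12, 2038.
That is not after Mar 27, 2038, so look at Apr 2038.
Apr 2038 starts on a Thursday; its first Friday is the 2nd, so the 2nd Friday is the 9th — Apr 9, 2038.

Apr 9, 2038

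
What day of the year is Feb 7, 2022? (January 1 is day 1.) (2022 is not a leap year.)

38

Days in months before Feb: 31 = 31.
Plus 7 days into Feb → day 38.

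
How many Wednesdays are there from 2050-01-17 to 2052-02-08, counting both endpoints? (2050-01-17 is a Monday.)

108

2050-01-17 is a Monday; the first Wednesday on or after it is 2050-01-19 (2 days later).
From 2050-01-19 to 2052-02-08: 346 + 365 + 39 = 750 days (rest of 2050, 2051, to 2052-02-08 in 2052).
750 ÷ 7 = 107 full weeks with remainder 1, so 107 more Wednesdays after the first → 108.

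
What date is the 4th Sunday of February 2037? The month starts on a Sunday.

22 February 2037

February 2037 begins on a Sunday, so the first Sunday is February 1.
The 4th Sunday is 3 weeks later: 1 + 21 = 22.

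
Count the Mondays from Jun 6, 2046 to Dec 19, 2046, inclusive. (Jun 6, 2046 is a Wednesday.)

Jun 6, 2046 is a Wednesday; the first Monday on or after it is Jun 11, 2046 (5 days later).
From Jun 11, 2046 to Dec 19, 2046: 19 + 31 + 31 + 30 + 31 + 30 + 19 = 191 days (rest of Jun, Jul, Aug, Sep, Oct, Nov, Dec).
191 ÷ 7 = 27 full weeks with remainder 2, so 27 more Mondays after the first → 28.

28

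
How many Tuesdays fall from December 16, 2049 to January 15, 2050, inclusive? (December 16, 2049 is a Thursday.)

December 16, 2049 is a Thursday; the first Tuesday on or after it is December 21, 2049 (5 days later).
From December 21, 2049 to January 15, 2050: 10 + 15 = 25 days (rest of December, January).
25 ÷ 7 = 3 full weeks with remainder 4, so 3 more Tuesdays after the first → 4.

4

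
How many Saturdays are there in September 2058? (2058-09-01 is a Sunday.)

2058-09-01 is a Sunday; the first Saturday on or after it is 2058-09-07 (6 days later).
From 2058-09-07 to 2058-09-30 is 30 − 7 = 23 days.
23 ÷ 7 = 3 full weeks with remainder 2, so 3 more Saturdays after the first → 4.

4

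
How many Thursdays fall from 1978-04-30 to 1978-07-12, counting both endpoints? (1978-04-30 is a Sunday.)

10

1978-04-30 is a Sunday; the first Thursday on or after it is 1978-05-04 (4 days later).
From 1978-05-04 to 1978-07-12: 27 + 30 + 12 = 69 days (rest of May, June, July).
69 ÷ 7 = 9 full weeks with remainder 6, so 9 more Thursdays after the first → 10.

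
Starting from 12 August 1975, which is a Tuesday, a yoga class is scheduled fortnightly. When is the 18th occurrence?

6 April 1976

The 18th occurrence is 17 intervals after the first: 17 × 14 = 238 days after 12 August 1975.
August has 31 days — 19 days to the end of August leaves 219.
September has 30 days (189 left).
October has 31 days (158 left).
November has 30 days (128 left).
December has 31 days (97 left).
January has 31 days (66 left).
February has 29 days (37 left).
March has 31 days (6 left).
6 days into April → 6 April 1976.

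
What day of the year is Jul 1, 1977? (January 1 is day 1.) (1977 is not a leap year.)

Days in months before Jul: 31 + 28 + 31 + 30 + 31 + 30 = 181.
Plus 1 day into Jul → day 182.

182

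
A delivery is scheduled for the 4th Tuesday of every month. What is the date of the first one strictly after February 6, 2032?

February 2032 starts on a Sunday; its first Tuesday is the 3rd, so the 4th Tuesday is the 24th — February 24, 2032.
February 24, 2032 is after February 6, 2032, so that is the next one.

February 24, 2032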